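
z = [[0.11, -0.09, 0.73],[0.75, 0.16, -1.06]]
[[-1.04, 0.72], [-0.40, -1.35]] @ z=[[0.43,0.21,-1.52],[-1.06,-0.18,1.14]]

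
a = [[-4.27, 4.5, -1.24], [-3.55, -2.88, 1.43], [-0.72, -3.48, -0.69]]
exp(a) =[[0.02, -0.09, 0.06], [0.09, -0.07, 0.04], [0.10, -0.03, 0.07]]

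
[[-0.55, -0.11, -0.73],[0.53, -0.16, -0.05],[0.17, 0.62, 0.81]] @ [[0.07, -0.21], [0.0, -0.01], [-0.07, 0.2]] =[[0.01,-0.03], [0.04,-0.12], [-0.04,0.12]]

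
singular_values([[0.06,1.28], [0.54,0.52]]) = [1.41, 0.47]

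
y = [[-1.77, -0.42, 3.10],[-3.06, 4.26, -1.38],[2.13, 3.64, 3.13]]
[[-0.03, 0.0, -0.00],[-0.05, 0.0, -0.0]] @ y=[[0.05, 0.01, -0.09], [0.09, 0.02, -0.16]]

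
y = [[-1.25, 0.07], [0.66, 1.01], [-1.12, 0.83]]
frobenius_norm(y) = 2.23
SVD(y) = [[-0.68,0.15], [0.24,-0.88], [-0.7,-0.45]] @ diag([1.8244405145746985, 1.2797721706532024]) @ [[0.98,-0.21], [-0.21,-0.98]]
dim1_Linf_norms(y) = [1.25, 1.01, 1.12]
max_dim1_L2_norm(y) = 1.39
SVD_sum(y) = [[-1.21, 0.26], [0.42, -0.09], [-1.24, 0.27]] + [[-0.04, -0.19], [0.24, 1.1], [0.12, 0.56]]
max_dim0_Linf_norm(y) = 1.25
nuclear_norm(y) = 3.10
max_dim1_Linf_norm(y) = 1.25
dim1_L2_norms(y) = [1.25, 1.21, 1.39]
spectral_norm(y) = 1.82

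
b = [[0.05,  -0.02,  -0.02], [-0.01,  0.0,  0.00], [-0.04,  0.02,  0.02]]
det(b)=-0.000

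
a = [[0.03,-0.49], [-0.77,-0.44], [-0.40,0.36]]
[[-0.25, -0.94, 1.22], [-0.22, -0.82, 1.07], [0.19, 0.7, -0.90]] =a @ [[-0.01, -0.02, 0.03], [0.51, 1.91, -2.48]]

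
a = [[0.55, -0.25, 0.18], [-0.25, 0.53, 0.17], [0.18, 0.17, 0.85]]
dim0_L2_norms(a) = [0.63, 0.61, 0.89]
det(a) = 0.15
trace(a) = 1.93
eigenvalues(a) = [0.2, 0.79, 0.94]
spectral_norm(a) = 0.94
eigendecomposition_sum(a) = [[0.08, 0.09, -0.05], [0.09, 0.09, -0.05], [-0.05, -0.05, 0.02]] + [[0.38, -0.39, -0.04], [-0.39, 0.40, 0.04], [-0.04, 0.04, 0.0]] + [[0.08, 0.06, 0.26], [0.06, 0.04, 0.18], [0.26, 0.18, 0.82]]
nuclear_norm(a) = 1.93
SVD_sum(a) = [[0.08, 0.06, 0.26],[0.06, 0.04, 0.18],[0.26, 0.18, 0.82]] + [[0.38, -0.39, -0.04],[-0.39, 0.4, 0.04],[-0.04, 0.04, 0.0]] + [[0.08, 0.09, -0.05], [0.09, 0.09, -0.05], [-0.05, -0.05, 0.02]]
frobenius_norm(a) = 1.25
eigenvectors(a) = [[0.65, 0.70, 0.30], [0.67, -0.71, 0.20], [-0.35, -0.07, 0.93]]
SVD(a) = [[0.3, -0.70, -0.65], [0.2, 0.71, -0.67], [0.93, 0.07, 0.35]] @ diag([0.9443658881609557, 0.7894108590135841, 0.19622325282546016]) @ [[0.3,0.20,0.93], [-0.7,0.71,0.07], [-0.65,-0.67,0.35]]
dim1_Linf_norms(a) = [0.55, 0.53, 0.85]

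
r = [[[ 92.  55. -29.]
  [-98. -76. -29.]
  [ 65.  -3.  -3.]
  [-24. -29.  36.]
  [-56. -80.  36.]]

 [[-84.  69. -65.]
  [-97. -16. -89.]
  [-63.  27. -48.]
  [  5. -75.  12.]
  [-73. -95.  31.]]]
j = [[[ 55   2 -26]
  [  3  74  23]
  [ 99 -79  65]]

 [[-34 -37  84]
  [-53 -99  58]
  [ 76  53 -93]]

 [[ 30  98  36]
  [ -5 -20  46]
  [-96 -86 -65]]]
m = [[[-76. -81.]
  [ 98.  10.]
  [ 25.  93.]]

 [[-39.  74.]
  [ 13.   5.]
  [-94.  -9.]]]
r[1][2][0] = -63.0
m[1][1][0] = 13.0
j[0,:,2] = [-26, 23, 65]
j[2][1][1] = -20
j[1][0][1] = -37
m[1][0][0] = -39.0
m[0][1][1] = 10.0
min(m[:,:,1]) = -81.0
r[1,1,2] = -89.0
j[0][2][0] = 99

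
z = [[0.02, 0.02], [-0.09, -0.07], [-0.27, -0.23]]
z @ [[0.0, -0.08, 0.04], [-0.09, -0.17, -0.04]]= [[-0.0, -0.0, 0.0],[0.01, 0.02, -0.0],[0.02, 0.06, -0.00]]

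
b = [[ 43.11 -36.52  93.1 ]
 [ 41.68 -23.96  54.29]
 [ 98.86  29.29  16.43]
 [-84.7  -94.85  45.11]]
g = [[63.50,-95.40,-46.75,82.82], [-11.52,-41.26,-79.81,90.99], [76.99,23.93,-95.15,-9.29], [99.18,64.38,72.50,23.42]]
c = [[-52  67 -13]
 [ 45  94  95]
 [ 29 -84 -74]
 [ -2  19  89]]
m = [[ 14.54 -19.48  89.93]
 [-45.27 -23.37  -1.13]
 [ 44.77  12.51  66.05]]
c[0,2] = -13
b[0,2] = 93.1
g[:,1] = [-95.4, -41.26, 23.93, 64.38]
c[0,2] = -13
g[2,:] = [76.99, 23.93, -95.15, -9.29]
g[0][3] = 82.82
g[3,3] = 23.42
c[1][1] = 94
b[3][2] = 45.11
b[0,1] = -36.52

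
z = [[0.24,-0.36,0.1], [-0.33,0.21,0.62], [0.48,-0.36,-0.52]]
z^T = [[0.24,-0.33,0.48], [-0.36,0.21,-0.36], [0.1,0.62,-0.52]]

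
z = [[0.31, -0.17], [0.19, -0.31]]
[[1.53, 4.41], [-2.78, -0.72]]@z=[[1.31, -1.63],[-1.00, 0.70]]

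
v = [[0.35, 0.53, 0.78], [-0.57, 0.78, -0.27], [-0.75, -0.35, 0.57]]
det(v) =1.014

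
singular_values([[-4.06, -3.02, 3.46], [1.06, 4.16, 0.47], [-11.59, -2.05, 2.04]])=[13.19, 4.3, 2.53]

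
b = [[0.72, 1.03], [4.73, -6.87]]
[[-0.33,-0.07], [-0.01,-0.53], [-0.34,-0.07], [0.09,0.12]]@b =[[-0.57, 0.14],  [-2.51, 3.63],  [-0.58, 0.13],  [0.63, -0.73]]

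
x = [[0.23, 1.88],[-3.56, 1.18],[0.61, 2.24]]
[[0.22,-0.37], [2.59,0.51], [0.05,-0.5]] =x @ [[-0.66, -0.20],[0.2, -0.17]]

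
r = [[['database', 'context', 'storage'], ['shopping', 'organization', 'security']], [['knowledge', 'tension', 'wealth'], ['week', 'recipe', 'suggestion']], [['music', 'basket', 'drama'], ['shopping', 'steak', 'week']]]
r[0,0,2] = 'storage'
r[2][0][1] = 'basket'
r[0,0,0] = 'database'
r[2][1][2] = 'week'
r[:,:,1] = [['context', 'organization'], ['tension', 'recipe'], ['basket', 'steak']]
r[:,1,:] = [['shopping', 'organization', 'security'], ['week', 'recipe', 'suggestion'], ['shopping', 'steak', 'week']]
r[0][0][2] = 'storage'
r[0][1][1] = 'organization'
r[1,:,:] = [['knowledge', 'tension', 'wealth'], ['week', 'recipe', 'suggestion']]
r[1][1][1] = 'recipe'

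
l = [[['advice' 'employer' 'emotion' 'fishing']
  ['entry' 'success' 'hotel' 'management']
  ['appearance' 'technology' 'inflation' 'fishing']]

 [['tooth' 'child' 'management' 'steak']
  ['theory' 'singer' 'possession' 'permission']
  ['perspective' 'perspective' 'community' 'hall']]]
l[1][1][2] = 'possession'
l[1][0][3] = 'steak'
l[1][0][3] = 'steak'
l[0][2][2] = 'inflation'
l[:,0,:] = [['advice', 'employer', 'emotion', 'fishing'], ['tooth', 'child', 'management', 'steak']]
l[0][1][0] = 'entry'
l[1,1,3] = 'permission'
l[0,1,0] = 'entry'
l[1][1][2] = 'possession'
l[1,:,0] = ['tooth', 'theory', 'perspective']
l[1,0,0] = 'tooth'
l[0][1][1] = 'success'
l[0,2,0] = 'appearance'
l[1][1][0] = 'theory'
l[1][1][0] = 'theory'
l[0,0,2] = 'emotion'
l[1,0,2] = 'management'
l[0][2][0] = 'appearance'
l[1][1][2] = 'possession'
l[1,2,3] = 'hall'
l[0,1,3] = 'management'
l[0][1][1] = 'success'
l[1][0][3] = 'steak'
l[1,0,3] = 'steak'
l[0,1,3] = 'management'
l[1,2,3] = 'hall'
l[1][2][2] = 'community'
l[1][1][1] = 'singer'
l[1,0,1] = 'child'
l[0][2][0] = 'appearance'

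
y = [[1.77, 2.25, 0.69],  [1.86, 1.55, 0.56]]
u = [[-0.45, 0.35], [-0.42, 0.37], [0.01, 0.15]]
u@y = [[-0.15, -0.47, -0.11], [-0.06, -0.37, -0.08], [0.3, 0.26, 0.09]]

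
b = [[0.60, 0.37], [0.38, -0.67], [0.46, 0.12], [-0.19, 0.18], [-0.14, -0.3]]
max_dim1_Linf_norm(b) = 0.67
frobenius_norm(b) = 1.22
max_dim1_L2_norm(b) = 0.77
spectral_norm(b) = 0.89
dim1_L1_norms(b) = [0.97, 1.05, 0.58, 0.37, 0.44]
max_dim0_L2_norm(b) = 0.88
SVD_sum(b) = [[0.63,0.30],[0.05,0.02],[0.42,0.2],[-0.08,-0.04],[-0.23,-0.11]] + [[-0.03,  0.07], [0.33,  -0.69], [0.04,  -0.08], [-0.11,  0.22], [0.09,  -0.19]]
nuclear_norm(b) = 1.73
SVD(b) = [[-0.79,  0.09], [-0.06,  -0.91], [-0.53,  -0.11], [0.11,  0.29], [0.29,  -0.25]] @ diag([0.8866933449461263, 0.8414718723928031]) @ [[-0.90, -0.43], [-0.43, 0.90]]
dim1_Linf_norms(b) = [0.6, 0.67, 0.46, 0.19, 0.3]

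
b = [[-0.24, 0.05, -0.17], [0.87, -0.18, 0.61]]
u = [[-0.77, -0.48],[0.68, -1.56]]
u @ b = [[-0.23, 0.05, -0.16], [-1.52, 0.31, -1.07]]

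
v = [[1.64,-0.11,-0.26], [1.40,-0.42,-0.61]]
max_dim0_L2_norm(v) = 2.16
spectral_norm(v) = 2.27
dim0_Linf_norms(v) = [1.64, 0.42, 0.61]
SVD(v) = [[-0.73, -0.69],[-0.69, 0.73]] @ diag([2.26783981716207, 0.36701847868235216]) @ [[-0.95,0.16,0.27], [-0.31,-0.62,-0.72]]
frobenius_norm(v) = 2.30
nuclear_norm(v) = 2.63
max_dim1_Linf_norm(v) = 1.64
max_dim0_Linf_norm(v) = 1.64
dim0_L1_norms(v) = [3.04, 0.53, 0.87]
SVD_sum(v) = [[1.56, -0.27, -0.44], [1.48, -0.25, -0.42]] + [[0.08, 0.16, 0.18],[-0.08, -0.17, -0.19]]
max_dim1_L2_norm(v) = 1.66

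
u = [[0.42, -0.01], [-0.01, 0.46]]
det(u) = 0.193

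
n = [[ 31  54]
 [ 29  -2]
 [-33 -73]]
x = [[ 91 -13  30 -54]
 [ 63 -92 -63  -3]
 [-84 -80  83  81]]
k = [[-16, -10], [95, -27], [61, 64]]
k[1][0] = 95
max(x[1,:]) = 63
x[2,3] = 81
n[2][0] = -33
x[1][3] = -3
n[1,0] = 29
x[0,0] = 91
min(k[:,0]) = -16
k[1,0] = 95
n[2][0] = -33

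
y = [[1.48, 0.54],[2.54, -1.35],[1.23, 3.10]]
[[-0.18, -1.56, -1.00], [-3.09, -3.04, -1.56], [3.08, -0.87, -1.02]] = y@[[-0.57, -1.11, -0.65],[1.22, 0.16, -0.07]]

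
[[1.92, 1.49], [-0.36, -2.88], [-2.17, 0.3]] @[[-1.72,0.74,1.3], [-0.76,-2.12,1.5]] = [[-4.43, -1.74, 4.73], [2.81, 5.84, -4.79], [3.5, -2.24, -2.37]]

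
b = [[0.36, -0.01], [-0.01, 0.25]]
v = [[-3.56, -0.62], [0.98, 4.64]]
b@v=[[-1.29, -0.27], [0.28, 1.17]]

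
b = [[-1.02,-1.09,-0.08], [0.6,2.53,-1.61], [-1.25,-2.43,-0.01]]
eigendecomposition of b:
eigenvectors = [[0.20,-0.74,0.56], [-0.83,0.44,0.23], [0.52,0.51,0.8]]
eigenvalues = [3.4, -0.31, -1.59]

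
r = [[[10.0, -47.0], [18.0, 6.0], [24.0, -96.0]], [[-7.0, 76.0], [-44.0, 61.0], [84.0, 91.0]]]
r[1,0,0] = -7.0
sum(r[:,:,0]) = 85.0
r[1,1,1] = 61.0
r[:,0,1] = [-47.0, 76.0]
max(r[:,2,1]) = 91.0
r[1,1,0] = -44.0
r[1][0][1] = 76.0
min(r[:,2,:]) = -96.0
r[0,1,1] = 6.0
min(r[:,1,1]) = 6.0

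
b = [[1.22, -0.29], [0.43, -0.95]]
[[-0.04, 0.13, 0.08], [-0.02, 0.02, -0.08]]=b @ [[-0.03, 0.11, 0.10], [0.01, 0.03, 0.13]]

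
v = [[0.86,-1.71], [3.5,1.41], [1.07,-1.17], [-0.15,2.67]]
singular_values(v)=[3.95, 3.45]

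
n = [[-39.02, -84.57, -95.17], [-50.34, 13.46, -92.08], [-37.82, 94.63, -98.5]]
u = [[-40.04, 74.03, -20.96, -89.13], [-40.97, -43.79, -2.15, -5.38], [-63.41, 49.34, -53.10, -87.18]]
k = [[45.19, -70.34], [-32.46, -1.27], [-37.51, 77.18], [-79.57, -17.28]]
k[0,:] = [45.19, -70.34]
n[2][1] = 94.63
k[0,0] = 45.19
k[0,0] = 45.19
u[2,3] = -87.18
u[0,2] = -20.96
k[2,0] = -37.51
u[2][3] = -87.18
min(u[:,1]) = -43.79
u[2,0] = -63.41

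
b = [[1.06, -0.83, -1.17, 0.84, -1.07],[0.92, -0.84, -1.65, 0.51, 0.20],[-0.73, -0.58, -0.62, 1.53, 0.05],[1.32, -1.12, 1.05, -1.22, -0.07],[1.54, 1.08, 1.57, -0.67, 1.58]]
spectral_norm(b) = 3.94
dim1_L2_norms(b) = [2.24, 2.14, 1.9, 2.36, 2.99]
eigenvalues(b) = [(-2.21+0j), (-1.82+0j), (1.46+1.34j), (1.46-1.34j), (1.07+0j)]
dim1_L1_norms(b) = [4.97, 4.12, 3.51, 4.78, 6.44]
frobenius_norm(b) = 5.27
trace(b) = -0.04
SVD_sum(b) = [[-0.42, -0.48, -1.06, 0.78, -0.55], [-0.35, -0.40, -0.9, 0.66, -0.47], [-0.41, -0.47, -1.05, 0.77, -0.54], [0.35, 0.4, 0.89, -0.65, 0.46], [0.72, 0.83, 1.84, -1.34, 0.96]] + [[1.23, -0.71, -0.25, -0.23, -0.15], [1.14, -0.66, -0.23, -0.21, -0.14], [-0.39, 0.23, 0.08, 0.07, 0.05], [1.40, -0.8, -0.28, -0.26, -0.17], [0.37, -0.21, -0.08, -0.07, -0.05]] + [[0.03, 0.04, -0.03, 0.05, 0.06], [0.28, 0.33, -0.23, 0.41, 0.52], [0.17, 0.19, -0.13, 0.24, 0.30], [-0.32, -0.37, 0.26, -0.47, -0.59], [0.41, 0.47, -0.33, 0.59, 0.75]] + [[0.02,0.11,-0.09,-0.08,-0.06], [0.02,0.08,-0.06,-0.05,-0.04], [-0.12,-0.56,0.44,0.41,0.30], [-0.06,-0.3,0.24,0.22,0.16], [-0.02,-0.07,0.06,0.05,0.04]] + [[0.19, 0.20, 0.26, 0.32, -0.37], [-0.17, -0.18, -0.23, -0.29, 0.33], [0.03, 0.03, 0.04, 0.05, -0.05], [-0.04, -0.04, -0.05, -0.06, 0.07], [0.06, 0.07, 0.08, 0.10, -0.12]]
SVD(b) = [[0.40, -0.55, -0.06, 0.17, -0.71], [0.33, -0.51, -0.46, 0.12, 0.64], [0.39, 0.17, -0.27, -0.86, -0.1], [-0.33, -0.62, 0.52, -0.46, 0.14], [-0.69, -0.16, -0.66, -0.11, -0.23]] @ diag([3.942537338264394, 2.6819157669953206, 1.7890492599699328, 1.0268760082319457, 0.8677301217842253]) @ [[-0.27, -0.31, -0.68, 0.50, -0.35], [-0.84, 0.48, 0.17, 0.16, 0.10], [-0.34, -0.4, 0.28, -0.50, -0.63], [0.14, 0.64, -0.5, -0.46, -0.34], [-0.3, -0.33, -0.42, -0.52, 0.59]]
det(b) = 16.86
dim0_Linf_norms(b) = [1.54, 1.12, 1.65, 1.53, 1.58]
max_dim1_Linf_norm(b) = 1.65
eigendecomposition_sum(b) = [[-1.01-0.00j, (0.68-0j), (-0.96-0j), 1.81-0.00j, -0.27-0.00j], [-2.81-0.00j, 1.89-0.00j, (-2.69-0j), (5.05-0j), -0.77-0.00j], [-2.36-0.00j, (1.59-0j), (-2.25-0j), (4.23-0j), -0.64-0.00j], [0.82+0.00j, -0.56+0.00j, (0.79+0j), (-1.48+0j), (0.22+0j)], [(2.33+0j), -1.57+0.00j, 2.23+0.00j, (-4.19+0j), (0.63+0j)]] + [[(0.78+0j), -0.78+0.00j, (0.43+0j), (-1.23+0j), (0.26+0j)],[2.85+0.00j, (-2.84+0j), (1.55+0j), (-4.48+0j), 0.95+0.00j],[(1.88+0j), (-1.88+0j), (1.02+0j), (-2.96+0j), (0.63+0j)],[0.05+0.00j, (-0.05+0j), 0.03+0.00j, (-0.08+0j), (0.02+0j)],[-2.12-0.00j, (2.12-0j), (-1.15-0j), (3.34-0j), -0.71-0.00j]] + [[0.65+0.74j, (-0.39+0.17j), -0.26+0.15j, 0.16+0.11j, -0.51+0.64j], [0.46-0.02j, -0.05+0.19j, (-0.02+0.14j), (0.09-0.03j), 0.08+0.37j], [-0.15+0.05j, (-0-0.07j), (-0.01-0.05j), -0.03+0.02j, (-0.07-0.12j)], [0.21+0.31j, (-0.16+0.04j), -0.11+0.04j, 0.06+0.05j, (-0.23+0.21j)], [(0.66-0.89j), (0.28+0.39j), 0.23+0.25j, (0.08-0.21j), (0.82+0.41j)]] + [[0.65-0.74j,(-0.39-0.17j),(-0.26-0.15j),(0.16-0.11j),(-0.51-0.64j)],[0.46+0.02j,(-0.05-0.19j),-0.02-0.14j,0.09+0.03j,0.08-0.37j],[(-0.15-0.05j),-0.00+0.07j,-0.01+0.05j,-0.03-0.02j,-0.07+0.12j],[0.21-0.31j,-0.16-0.04j,(-0.11-0.04j),(0.06-0.05j),-0.23-0.21j],[(0.66+0.89j),0.28-0.39j,(0.23-0.25j),0.08+0.21j,(0.82-0.41j)]] + [[-0.01-0.00j,0.06-0.00j,(-0.12-0j),-0.06-0.00j,(-0.04-0j)], [(-0.04-0j),0.22-0.00j,(-0.47-0j),(-0.24-0j),-0.15-0.00j], [(0.05+0j),(-0.28+0j),(0.62+0j),0.31+0.00j,(0.2+0j)], [(0.04+0j),-0.20+0.00j,0.45+0.00j,(0.23+0j),(0.14+0j)], [0j,(-0.02+0j),0.04+0.00j,(0.02+0j),(0.01+0j)]]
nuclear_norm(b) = 10.31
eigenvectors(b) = [[-0.22+0.00j, 0.19+0.00j, -0.13+0.60j, (-0.13-0.6j), (-0.13+0j)], [-0.62+0.00j, (0.7+0j), (0.18+0.22j), 0.18-0.22j, (-0.52+0j)], [(-0.52+0j), 0.46+0.00j, -0.08-0.06j, -0.08+0.06j, 0.68+0.00j], [0.18+0.00j, (0.01+0j), -0.08+0.22j, (-0.08-0.22j), 0.49+0.00j], [(0.51+0j), (-0.52+0j), (0.69+0j), (0.69-0j), (0.04+0j)]]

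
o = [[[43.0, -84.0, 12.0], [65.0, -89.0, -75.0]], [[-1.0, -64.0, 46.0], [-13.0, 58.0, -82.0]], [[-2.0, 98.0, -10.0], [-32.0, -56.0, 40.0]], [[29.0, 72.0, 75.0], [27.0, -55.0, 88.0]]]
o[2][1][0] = -32.0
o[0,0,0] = 43.0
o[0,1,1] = -89.0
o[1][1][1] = 58.0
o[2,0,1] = 98.0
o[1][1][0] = -13.0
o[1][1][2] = -82.0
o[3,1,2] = 88.0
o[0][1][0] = 65.0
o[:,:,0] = [[43.0, 65.0], [-1.0, -13.0], [-2.0, -32.0], [29.0, 27.0]]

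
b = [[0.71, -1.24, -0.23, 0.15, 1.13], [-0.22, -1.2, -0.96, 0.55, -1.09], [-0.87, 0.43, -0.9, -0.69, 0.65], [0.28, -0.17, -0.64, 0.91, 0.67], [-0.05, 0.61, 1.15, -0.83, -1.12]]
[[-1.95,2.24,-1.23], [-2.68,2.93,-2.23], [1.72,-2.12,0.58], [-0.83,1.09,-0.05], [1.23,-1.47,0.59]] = b @ [[-0.45, 0.62, 0.09], [1.57, -1.70, 1.36], [0.09, -0.07, 0.18], [-0.70, 0.94, 0.02], [0.39, -0.41, 0.38]]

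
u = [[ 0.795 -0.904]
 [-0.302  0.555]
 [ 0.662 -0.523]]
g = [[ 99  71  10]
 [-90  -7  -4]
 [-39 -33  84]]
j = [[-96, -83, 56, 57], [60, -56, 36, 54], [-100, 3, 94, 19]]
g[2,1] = -33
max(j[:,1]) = 3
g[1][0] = -90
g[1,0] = -90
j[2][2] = 94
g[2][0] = -39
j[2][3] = 19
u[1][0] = -0.302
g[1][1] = -7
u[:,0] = [0.795, -0.302, 0.662]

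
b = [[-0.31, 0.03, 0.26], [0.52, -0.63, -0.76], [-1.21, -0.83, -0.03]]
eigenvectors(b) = [[(0.31-0.21j), 0.31+0.21j, -0.18+0.00j], [(-0.55+0.06j), (-0.55-0.06j), 0.87+0.00j], [(0.75+0j), (0.75-0j), (0.46+0j)]]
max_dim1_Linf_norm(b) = 1.21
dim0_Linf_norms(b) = [1.21, 0.83, 0.76]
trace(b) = -0.97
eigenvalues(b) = [(0.08+0.27j), (0.08-0.27j), (-1.14+0j)]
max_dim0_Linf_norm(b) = 1.21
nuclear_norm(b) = 2.70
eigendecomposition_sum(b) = [[-0.18+0.21j, -0.08+0.05j, (0.07-0.01j)], [(0.39-0.15j), 0.13-0.01j, -0.10-0.04j], [-0.54+0.15j, (-0.18-0.01j), (0.13+0.07j)]] + [[(-0.18-0.21j), (-0.08-0.05j), (0.07+0.01j)],[(0.39+0.15j), (0.13+0.01j), -0.10+0.04j],[(-0.54-0.15j), -0.18+0.01j, (0.13-0.07j)]] + [[0.05-0.00j, 0.18-0.00j, (0.11+0j)], [-0.25+0.00j, (-0.89+0j), -0.56-0.00j], [-0.13+0.00j, (-0.47+0j), -0.29-0.00j]]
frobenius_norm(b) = 1.89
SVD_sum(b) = [[-0.25, -0.13, 0.03], [0.20, 0.11, -0.02], [-1.27, -0.68, 0.13]] + [[-0.08, 0.19, 0.2], [0.31, -0.73, -0.75], [0.07, -0.15, -0.16]] + [[0.02,-0.03,0.04], [0.01,-0.01,0.01], [-0.00,0.0,-0.01]]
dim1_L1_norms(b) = [0.6, 1.91, 2.07]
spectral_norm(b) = 1.49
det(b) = -0.09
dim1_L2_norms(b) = [0.41, 1.12, 1.47]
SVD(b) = [[-0.19, 0.25, -0.95], [0.15, -0.95, -0.28], [-0.97, -0.20, 0.14]] @ diag([1.4945679219899544, 1.1518546352809516, 0.05382959911067755]) @ [[0.88, 0.47, -0.09],  [-0.29, 0.67, 0.69],  [-0.38, 0.58, -0.72]]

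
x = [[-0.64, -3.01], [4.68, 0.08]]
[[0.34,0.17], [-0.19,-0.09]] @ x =[[0.58, -1.01], [-0.30, 0.56]]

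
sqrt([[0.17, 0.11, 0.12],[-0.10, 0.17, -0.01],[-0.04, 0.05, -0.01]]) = [[(0.44-0j),  0.09+0.01j,  0.26-0.02j], [(-0.11-0j),  (0.42+0j),  0.05-0.01j], [-0.06+0.00j,  0.13-0.01j,  0.03j]]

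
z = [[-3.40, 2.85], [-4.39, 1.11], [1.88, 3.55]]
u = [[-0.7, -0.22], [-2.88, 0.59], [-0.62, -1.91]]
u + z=[[-4.1, 2.63], [-7.27, 1.70], [1.26, 1.64]]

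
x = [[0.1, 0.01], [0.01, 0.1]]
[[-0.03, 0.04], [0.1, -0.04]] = x @ [[-0.41, 0.42], [1.05, -0.42]]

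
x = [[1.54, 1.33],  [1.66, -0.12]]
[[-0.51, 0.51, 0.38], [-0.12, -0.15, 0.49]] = x @ [[-0.09, -0.06, 0.29], [-0.28, 0.45, -0.05]]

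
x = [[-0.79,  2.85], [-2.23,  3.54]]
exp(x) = [[-5.28,8.39],[-6.56,7.46]]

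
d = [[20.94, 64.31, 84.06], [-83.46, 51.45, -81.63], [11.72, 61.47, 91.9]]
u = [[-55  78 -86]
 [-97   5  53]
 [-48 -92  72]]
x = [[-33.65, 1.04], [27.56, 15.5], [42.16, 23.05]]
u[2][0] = -48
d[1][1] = 51.45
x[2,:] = [42.16, 23.05]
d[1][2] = -81.63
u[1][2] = 53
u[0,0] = -55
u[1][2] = 53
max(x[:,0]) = 42.16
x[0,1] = 1.04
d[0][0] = 20.94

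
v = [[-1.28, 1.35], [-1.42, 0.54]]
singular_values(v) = [2.34, 0.52]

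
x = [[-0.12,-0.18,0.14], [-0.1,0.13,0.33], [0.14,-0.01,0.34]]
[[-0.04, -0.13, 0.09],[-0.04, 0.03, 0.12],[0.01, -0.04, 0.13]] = x @ [[0.23, 0.04, -0.06], [0.04, 0.57, -0.13], [-0.06, -0.13, 0.41]]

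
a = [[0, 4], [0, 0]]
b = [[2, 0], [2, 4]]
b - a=[[2, -4], [2, 4]]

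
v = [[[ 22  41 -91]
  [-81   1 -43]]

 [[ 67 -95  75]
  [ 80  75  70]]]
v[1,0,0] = 67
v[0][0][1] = 41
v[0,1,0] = -81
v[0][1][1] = 1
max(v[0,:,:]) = 41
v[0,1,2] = -43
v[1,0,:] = [67, -95, 75]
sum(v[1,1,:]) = 225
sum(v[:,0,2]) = -16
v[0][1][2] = -43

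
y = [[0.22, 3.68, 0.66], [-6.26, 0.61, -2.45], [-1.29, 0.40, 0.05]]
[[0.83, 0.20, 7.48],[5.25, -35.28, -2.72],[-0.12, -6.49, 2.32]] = y @ [[0.20, 4.93, -1.22], [0.66, -0.54, 1.29], [-2.49, 1.67, 4.55]]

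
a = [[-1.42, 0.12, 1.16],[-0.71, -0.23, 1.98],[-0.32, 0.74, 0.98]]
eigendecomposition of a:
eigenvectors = [[-0.3, -0.80, 0.59], [-0.66, -0.59, -0.70], [-0.69, 0.08, 0.4]]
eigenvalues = [1.54, -1.44, -0.77]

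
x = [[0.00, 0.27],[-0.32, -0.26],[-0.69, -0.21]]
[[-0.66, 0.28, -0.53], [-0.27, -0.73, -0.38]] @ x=[[0.28, -0.14], [0.5, 0.20]]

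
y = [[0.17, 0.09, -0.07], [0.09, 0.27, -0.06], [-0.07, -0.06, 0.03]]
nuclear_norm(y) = 0.47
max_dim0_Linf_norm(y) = 0.27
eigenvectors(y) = [[-0.52, -0.79, 0.33],[-0.81, 0.58, 0.1],[0.27, 0.22, 0.94]]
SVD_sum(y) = [[0.09, 0.15, -0.05], [0.15, 0.23, -0.08], [-0.05, -0.08, 0.02]] + [[0.08, -0.06, -0.02], [-0.06, 0.04, 0.02], [-0.02, 0.02, 0.01]] + [[-0.00, -0.00, -0.0], [-0.0, -0.00, -0.00], [-0.00, -0.00, -0.00]]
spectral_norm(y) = 0.35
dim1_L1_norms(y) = [0.33, 0.42, 0.16]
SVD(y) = [[-0.52, 0.79, 0.33], [-0.81, -0.58, 0.10], [0.27, -0.22, 0.94]] @ diag([0.34722924137599853, 0.12381743977332185, 0.0010466811493204185]) @ [[-0.52, -0.81, 0.27], [0.79, -0.58, -0.22], [-0.33, -0.10, -0.94]]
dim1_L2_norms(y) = [0.2, 0.29, 0.1]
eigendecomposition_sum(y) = [[0.09, 0.15, -0.05], [0.15, 0.23, -0.08], [-0.05, -0.08, 0.02]] + [[0.08, -0.06, -0.02], [-0.06, 0.04, 0.02], [-0.02, 0.02, 0.01]] + [[-0.0, -0.0, -0.0], [-0.0, -0.0, -0.0], [-0.00, -0.0, -0.00]]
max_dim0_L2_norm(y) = 0.29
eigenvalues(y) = [0.35, 0.12, -0.0]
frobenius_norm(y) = 0.37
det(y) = -0.00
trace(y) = 0.47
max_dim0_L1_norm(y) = 0.42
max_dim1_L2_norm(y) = 0.29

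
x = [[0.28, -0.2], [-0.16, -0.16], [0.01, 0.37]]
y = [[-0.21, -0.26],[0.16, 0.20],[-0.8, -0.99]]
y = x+[[-0.49, -0.06], [0.32, 0.36], [-0.81, -1.36]]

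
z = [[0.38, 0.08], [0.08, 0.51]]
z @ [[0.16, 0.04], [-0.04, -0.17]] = [[0.06, 0.00], [-0.01, -0.08]]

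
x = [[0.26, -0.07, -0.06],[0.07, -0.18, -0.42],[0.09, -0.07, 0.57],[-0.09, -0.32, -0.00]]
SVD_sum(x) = [[-0.00, -0.01, -0.06], [-0.01, -0.05, -0.43], [0.01, 0.06, 0.56], [-0.0, -0.0, -0.04]] + [[0.02, -0.10, 0.01], [0.02, -0.14, 0.02], [0.02, -0.14, 0.02], [0.05, -0.29, 0.03]] + [[0.24, 0.04, -0.01], [0.05, 0.01, -0.0], [0.06, 0.01, -0.0], [-0.14, -0.02, 0.0]]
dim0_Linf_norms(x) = [0.26, 0.32, 0.57]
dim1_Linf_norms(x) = [0.26, 0.42, 0.57, 0.32]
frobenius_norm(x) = 0.86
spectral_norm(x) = 0.71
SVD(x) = [[-0.09, -0.28, -0.84], [-0.61, -0.38, -0.18], [0.78, -0.38, -0.2], [-0.05, -0.79, 0.48]] @ diag([0.7136763989953837, 0.3764806535103584, 0.2951750583118357]) @ [[0.01, 0.11, 0.99],[-0.17, 0.98, -0.1],[-0.99, -0.16, 0.03]]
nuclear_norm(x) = 1.39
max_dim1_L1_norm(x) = 0.73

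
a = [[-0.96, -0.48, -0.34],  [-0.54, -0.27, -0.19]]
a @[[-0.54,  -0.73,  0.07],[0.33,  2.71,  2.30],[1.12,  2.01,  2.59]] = [[-0.02,  -1.28,  -2.05], [-0.01,  -0.72,  -1.15]]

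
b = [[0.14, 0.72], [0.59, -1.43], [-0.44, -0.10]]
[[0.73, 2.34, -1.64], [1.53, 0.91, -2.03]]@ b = [[2.2, -2.66], [1.64, 0.0]]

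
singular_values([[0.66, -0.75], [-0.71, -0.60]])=[1.0, 0.93]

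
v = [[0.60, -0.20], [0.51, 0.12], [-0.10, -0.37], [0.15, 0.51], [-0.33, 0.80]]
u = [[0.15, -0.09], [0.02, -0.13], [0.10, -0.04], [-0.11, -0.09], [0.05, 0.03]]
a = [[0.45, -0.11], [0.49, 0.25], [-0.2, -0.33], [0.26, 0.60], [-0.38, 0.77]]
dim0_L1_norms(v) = [1.69, 2.0]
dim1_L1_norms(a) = [0.56, 0.74, 0.53, 0.86, 1.15]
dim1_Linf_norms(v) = [0.6, 0.51, 0.37, 0.51, 0.8]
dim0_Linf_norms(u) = [0.15, 0.13]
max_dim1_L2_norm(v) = 0.87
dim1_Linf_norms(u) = [0.15, 0.13, 0.1, 0.11, 0.05]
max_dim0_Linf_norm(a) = 0.77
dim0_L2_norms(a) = [0.83, 1.07]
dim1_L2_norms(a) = [0.46, 0.55, 0.39, 0.65, 0.86]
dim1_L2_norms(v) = [0.63, 0.52, 0.38, 0.53, 0.87]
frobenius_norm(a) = 1.35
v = u + a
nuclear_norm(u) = 0.40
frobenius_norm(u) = 0.29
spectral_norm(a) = 1.07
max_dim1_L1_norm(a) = 1.15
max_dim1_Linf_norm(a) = 0.77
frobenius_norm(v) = 1.36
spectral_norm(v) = 1.09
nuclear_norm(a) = 1.90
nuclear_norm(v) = 1.90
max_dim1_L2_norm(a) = 0.86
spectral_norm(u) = 0.23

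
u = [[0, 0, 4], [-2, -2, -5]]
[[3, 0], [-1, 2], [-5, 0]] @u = [[0, 0, 12], [-4, -4, -14], [0, 0, -20]]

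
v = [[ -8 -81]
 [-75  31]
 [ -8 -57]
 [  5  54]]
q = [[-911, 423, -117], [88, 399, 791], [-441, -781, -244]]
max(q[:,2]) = 791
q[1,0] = 88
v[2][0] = -8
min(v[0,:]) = -81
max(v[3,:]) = 54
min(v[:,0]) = -75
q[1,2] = 791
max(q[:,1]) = 423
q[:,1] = [423, 399, -781]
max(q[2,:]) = -244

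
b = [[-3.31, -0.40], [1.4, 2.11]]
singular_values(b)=[3.84, 1.67]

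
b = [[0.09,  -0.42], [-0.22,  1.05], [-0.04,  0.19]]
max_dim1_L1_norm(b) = 1.27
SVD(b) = [[-0.37, -0.93], [0.92, -0.38], [0.17, 0.03]] @ diag([1.171792086338285, 0.0018183495178948526]) @ [[-0.21, 0.98], [-0.98, -0.21]]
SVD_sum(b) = [[0.09,-0.42], [-0.22,1.05], [-0.04,0.19]] + [[0.00, 0.0], [0.00, 0.00], [-0.0, -0.0]]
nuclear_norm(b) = 1.17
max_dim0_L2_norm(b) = 1.15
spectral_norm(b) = 1.17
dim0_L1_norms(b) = [0.35, 1.66]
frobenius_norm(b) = 1.17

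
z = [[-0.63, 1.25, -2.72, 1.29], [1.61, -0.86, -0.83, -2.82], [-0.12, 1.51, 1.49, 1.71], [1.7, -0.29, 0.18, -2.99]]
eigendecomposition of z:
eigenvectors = [[0.52+0.00j, -0.72+0.00j, (-0.72-0j), 0.72+0.00j], [-0.55+0.00j, -0.39-0.04j, (-0.39+0.04j), (-0.46+0j)], [0.29+0.00j, (0.19+0.48j), (0.19-0.48j), (-0.05+0j)], [-0.58+0.00j, -0.22+0.11j, -0.22-0.11j, 0.51+0.00j]]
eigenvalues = [(-4.9+0j), (1.13+1.67j), (1.13-1.67j), (-0.34+0j)]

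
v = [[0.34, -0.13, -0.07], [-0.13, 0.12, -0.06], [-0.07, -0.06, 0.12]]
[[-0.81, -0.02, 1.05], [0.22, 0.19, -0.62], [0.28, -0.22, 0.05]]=v @ [[-1.65, 1.26, 3.01], [0.94, 3.17, -1.09], [1.83, 0.46, 1.65]]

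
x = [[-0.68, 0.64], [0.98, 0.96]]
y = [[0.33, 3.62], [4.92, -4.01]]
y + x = [[-0.35,  4.26], [5.9,  -3.05]]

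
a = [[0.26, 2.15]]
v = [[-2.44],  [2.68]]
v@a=[[-0.63, -5.25], [0.70, 5.76]]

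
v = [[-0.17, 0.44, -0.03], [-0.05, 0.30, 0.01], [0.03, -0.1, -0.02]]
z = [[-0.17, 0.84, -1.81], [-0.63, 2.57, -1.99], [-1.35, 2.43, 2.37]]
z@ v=[[-0.07, 0.36, 0.05], [-0.08, 0.69, 0.08], [0.18, -0.1, 0.02]]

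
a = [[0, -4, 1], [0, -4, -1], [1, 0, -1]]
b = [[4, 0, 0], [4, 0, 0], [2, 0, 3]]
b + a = [[4, -4, 1], [4, -4, -1], [3, 0, 2]]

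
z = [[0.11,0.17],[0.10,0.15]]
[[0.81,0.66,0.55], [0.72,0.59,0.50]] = z @ [[2.70, 1.77, 3.34],[3.0, 2.75, 1.09]]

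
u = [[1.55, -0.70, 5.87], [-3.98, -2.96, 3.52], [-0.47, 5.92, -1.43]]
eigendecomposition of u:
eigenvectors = [[(-0.73+0j), -0.73-0.00j, -0.40+0.00j],[0.17-0.42j, (0.17+0.42j), (-0.7+0j)],[(-0.12-0.5j), (-0.12+0.5j), 0.59+0.00j]]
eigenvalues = [(2.68+3.64j), (2.68-3.64j), (-8.19+0j)]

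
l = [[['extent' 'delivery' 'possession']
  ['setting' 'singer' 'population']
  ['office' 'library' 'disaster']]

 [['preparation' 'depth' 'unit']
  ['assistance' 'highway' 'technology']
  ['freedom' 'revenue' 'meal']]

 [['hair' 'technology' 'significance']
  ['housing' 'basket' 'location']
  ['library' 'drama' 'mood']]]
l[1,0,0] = 'preparation'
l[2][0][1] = 'technology'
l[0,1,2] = 'population'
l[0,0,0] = 'extent'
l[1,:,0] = ['preparation', 'assistance', 'freedom']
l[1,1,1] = 'highway'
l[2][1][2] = 'location'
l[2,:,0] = ['hair', 'housing', 'library']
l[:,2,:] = [['office', 'library', 'disaster'], ['freedom', 'revenue', 'meal'], ['library', 'drama', 'mood']]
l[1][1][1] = 'highway'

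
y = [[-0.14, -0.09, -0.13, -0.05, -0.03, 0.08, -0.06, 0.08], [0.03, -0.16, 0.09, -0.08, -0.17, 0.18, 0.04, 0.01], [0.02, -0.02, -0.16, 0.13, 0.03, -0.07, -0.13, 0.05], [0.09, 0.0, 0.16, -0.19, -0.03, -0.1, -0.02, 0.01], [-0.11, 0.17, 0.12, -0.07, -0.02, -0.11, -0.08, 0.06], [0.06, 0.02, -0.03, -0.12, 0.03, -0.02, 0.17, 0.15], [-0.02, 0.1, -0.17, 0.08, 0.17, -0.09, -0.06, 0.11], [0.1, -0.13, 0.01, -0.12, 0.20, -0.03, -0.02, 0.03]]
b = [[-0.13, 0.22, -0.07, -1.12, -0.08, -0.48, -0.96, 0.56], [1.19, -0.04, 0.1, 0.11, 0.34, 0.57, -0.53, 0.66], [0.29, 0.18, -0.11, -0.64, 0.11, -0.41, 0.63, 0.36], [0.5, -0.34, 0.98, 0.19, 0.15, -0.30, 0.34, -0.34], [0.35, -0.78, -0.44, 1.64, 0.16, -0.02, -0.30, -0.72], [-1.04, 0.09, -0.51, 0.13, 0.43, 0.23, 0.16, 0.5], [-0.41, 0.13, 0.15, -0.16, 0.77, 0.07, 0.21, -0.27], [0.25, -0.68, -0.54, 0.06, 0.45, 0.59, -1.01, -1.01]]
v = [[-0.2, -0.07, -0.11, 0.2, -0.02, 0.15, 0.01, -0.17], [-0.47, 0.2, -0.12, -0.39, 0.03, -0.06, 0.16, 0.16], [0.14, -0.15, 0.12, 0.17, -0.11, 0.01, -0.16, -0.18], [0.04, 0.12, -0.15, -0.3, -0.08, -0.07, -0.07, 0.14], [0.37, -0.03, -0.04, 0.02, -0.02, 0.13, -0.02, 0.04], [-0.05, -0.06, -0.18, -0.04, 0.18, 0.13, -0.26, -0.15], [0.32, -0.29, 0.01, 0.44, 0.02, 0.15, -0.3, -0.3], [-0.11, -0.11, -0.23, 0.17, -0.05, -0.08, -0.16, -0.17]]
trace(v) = -0.54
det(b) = 2.15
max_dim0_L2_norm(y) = 0.35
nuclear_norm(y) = 1.94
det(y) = 0.00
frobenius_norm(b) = 4.34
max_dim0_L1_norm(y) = 0.87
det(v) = 0.00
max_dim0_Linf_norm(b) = 1.64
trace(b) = -0.50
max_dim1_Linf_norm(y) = 0.2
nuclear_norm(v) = 2.91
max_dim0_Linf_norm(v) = 0.47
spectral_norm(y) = 0.49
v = y @ b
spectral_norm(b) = 2.74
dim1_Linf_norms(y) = [0.14, 0.18, 0.16, 0.19, 0.17, 0.17, 0.17, 0.2]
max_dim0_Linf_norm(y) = 0.2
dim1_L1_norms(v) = [0.93, 1.59, 1.04, 0.97, 0.67, 1.05, 1.83, 1.08]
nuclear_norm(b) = 10.71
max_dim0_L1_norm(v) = 1.73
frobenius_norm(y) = 0.81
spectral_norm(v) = 1.14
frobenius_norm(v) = 1.43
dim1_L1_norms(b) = [3.62, 3.54, 2.73, 3.14, 4.41, 3.09, 2.17, 4.59]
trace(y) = -0.72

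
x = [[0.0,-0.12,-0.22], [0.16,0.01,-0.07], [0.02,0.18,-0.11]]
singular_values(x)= [0.27, 0.22, 0.14]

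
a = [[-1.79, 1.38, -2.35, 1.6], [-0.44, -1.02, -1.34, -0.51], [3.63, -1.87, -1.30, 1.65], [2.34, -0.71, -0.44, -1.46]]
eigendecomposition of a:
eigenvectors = [[-0.04+0.53j, -0.04-0.53j, -0.40+0.00j, (-0.34+0j)], [-0.24+0.31j, (-0.24-0.31j), (0.34+0j), (-0.81+0j)], [(0.66+0j), (0.66-0j), 0.43+0.00j, (-0.48+0j)], [0.28+0.22j, 0.28-0.22j, (0.73+0j), 0.03+0.00j]]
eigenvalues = [(-0.13+2.6j), (-0.13-2.6j), (-3.33+0j), (-1.98+0j)]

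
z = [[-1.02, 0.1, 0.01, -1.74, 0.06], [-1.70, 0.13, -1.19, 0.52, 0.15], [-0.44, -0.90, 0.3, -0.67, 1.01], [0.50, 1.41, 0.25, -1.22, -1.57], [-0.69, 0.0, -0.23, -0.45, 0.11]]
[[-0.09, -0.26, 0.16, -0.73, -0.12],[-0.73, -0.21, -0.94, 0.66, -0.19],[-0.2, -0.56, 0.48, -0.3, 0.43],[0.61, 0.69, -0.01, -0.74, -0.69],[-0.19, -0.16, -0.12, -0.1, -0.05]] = z@[[0.37, 0.31, 0.07, -0.14, 0.13], [0.31, 0.42, -0.22, -0.01, 0.01], [0.07, -0.22, 0.61, -0.14, 0.04], [-0.14, -0.01, -0.14, 0.5, 0.01], [0.13, 0.01, 0.04, 0.01, 0.49]]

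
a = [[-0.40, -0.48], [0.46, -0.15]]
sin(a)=[[-0.42,-0.48],[0.46,-0.18]]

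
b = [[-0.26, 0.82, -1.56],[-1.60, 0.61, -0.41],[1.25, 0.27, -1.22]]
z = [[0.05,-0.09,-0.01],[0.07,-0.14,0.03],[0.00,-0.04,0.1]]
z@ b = [[0.12, -0.02, -0.03],[0.24, -0.02, -0.09],[0.19, 0.00, -0.11]]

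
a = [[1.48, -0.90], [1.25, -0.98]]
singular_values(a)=[2.35, 0.14]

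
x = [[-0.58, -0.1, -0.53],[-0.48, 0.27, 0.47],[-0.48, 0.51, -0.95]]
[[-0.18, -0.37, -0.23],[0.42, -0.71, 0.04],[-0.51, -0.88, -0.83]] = x@ [[-0.27,0.86,0.05], [-0.04,-1.01,-0.65], [0.65,-0.05,0.50]]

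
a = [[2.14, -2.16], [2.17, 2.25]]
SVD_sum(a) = [[-0.45, -0.96], [1.24, 2.68]] + [[2.59, -1.20], [0.93, -0.43]]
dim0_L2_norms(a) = [3.05, 3.12]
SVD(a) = [[-0.34, 0.94], [0.94, 0.34]] @ diag([3.138285351399969, 3.027831741228097]) @ [[0.42, 0.91], [0.91, -0.42]]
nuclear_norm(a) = 6.17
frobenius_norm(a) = 4.36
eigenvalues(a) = [(2.19+2.16j), (2.19-2.16j)]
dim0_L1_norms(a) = [4.31, 4.41]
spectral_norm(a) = 3.14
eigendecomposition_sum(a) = [[1.07+1.11j, -1.08+1.10j],[(1.08-1.1j), 1.12+1.05j]] + [[(1.07-1.11j),-1.08-1.10j], [(1.08+1.1j),(1.12-1.05j)]]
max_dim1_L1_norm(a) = 4.42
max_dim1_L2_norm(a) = 3.13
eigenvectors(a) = [[(0.02-0.71j), (0.02+0.71j)], [-0.71+0.00j, (-0.71-0j)]]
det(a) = 9.50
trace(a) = 4.39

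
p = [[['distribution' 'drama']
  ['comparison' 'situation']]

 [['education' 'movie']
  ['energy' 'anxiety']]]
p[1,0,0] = 'education'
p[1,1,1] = 'anxiety'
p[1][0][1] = 'movie'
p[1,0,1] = 'movie'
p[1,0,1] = 'movie'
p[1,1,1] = 'anxiety'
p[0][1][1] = 'situation'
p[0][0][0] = 'distribution'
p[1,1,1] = 'anxiety'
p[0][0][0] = 'distribution'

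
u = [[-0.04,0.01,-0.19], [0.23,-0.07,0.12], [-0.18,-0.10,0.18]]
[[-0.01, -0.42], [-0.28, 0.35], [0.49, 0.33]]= u @ [[-1.75,0.38], [-1.09,-0.13], [0.38,2.13]]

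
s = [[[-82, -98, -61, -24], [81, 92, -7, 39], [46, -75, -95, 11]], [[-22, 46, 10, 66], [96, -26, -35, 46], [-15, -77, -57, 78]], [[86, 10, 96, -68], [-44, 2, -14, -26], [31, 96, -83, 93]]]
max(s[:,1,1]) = 92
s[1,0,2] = 10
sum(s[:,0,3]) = -26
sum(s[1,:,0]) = 59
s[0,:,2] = [-61, -7, -95]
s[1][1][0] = 96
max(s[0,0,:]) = -24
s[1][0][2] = 10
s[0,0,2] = -61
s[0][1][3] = 39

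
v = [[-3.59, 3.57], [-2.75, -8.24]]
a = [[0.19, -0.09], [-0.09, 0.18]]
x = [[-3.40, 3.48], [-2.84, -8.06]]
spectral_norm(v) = 9.07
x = v + a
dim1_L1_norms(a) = [0.28, 0.27]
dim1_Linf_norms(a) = [0.19, 0.18]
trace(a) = 0.37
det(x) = 37.29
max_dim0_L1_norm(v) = 11.81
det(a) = 0.03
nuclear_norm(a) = 0.37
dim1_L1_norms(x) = [6.88, 10.9]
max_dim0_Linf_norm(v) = 8.24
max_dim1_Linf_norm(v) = 8.24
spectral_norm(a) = 0.28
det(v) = 39.40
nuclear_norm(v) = 13.41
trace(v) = -11.83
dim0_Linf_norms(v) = [3.59, 8.24]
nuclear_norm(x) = 13.09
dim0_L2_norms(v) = [4.52, 8.98]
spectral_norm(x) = 8.90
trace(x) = -11.46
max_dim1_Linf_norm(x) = 8.06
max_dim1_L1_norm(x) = 10.9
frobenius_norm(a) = 0.29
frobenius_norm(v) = 10.05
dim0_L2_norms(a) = [0.21, 0.2]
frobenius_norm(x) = 9.83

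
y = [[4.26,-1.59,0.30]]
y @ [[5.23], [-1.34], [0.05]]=[[24.43]]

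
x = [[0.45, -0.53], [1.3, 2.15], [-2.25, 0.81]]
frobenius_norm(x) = 3.54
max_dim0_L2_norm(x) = 2.64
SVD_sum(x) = [[0.19,0.08], [1.88,0.81], [-1.61,-0.69]] + [[0.26,-0.61],[-0.58,1.34],[-0.64,1.50]]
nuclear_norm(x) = 4.99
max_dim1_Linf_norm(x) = 2.25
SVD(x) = [[-0.08, 0.29], [-0.76, -0.64], [0.65, -0.71]] @ diag([2.696289037521764, 2.2900928859196865]) @ [[-0.92, -0.39], [0.39, -0.92]]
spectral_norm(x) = 2.70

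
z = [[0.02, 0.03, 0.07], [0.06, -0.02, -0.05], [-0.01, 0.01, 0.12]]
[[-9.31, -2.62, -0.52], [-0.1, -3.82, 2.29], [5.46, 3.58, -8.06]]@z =[[-0.34, -0.23, -0.58],[-0.25, 0.10, 0.46],[0.4, 0.01, -0.76]]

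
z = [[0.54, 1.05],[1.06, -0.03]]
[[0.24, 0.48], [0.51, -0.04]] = z@[[0.48, -0.02], [-0.02, 0.47]]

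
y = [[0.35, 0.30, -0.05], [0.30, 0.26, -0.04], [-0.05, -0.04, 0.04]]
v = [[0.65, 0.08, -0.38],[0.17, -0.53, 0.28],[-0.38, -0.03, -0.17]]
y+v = [[1.00, 0.38, -0.43], [0.47, -0.27, 0.24], [-0.43, -0.07, -0.13]]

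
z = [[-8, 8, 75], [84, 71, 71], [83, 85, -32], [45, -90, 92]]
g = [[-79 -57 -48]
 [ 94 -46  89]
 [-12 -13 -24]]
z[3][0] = 45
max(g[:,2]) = 89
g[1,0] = 94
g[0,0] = -79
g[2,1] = -13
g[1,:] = [94, -46, 89]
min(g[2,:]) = -24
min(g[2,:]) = -24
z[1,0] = 84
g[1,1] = -46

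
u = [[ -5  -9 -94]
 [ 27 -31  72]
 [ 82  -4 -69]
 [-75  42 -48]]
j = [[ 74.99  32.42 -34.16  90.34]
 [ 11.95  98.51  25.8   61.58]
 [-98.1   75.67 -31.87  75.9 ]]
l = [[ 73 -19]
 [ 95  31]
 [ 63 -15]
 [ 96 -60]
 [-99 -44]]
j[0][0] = 74.99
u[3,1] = 42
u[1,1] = -31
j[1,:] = [11.95, 98.51, 25.8, 61.58]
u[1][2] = 72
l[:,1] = [-19, 31, -15, -60, -44]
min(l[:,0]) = -99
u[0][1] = -9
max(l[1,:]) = 95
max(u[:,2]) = 72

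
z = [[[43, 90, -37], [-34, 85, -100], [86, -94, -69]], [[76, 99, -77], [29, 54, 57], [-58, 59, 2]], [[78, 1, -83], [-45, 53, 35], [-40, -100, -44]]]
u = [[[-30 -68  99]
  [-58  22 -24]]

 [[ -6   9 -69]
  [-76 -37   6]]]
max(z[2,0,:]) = 78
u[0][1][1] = 22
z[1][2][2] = 2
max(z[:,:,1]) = 99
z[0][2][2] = -69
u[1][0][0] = -6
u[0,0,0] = -30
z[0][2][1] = -94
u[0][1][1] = 22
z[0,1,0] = -34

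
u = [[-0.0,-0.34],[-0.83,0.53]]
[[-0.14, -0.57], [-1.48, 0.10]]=u @ [[2.05, 0.95], [0.41, 1.67]]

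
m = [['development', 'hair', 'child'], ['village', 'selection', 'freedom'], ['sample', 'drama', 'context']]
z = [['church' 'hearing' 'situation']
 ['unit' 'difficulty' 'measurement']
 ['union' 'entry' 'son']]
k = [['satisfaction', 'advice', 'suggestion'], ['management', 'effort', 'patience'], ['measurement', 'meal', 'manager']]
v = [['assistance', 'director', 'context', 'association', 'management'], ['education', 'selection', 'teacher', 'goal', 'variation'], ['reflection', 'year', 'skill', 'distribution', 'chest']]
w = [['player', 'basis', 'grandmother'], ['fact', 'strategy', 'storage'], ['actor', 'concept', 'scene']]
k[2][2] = 'manager'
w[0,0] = 'player'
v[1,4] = 'variation'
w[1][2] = 'storage'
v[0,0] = 'assistance'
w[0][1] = 'basis'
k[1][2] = 'patience'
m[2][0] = 'sample'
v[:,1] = ['director', 'selection', 'year']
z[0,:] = ['church', 'hearing', 'situation']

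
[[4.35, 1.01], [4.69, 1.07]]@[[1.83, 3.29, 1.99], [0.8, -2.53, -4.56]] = [[8.77, 11.76, 4.05], [9.44, 12.72, 4.45]]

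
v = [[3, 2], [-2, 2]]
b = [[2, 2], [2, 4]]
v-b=[[1, 0], [-4, -2]]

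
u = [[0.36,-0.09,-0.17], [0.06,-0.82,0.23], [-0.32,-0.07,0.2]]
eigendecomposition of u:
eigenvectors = [[0.72, 0.47, 0.09], [-0.08, 0.27, 0.99], [-0.68, 0.84, 0.1]]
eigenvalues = [0.53, 0.0, -0.79]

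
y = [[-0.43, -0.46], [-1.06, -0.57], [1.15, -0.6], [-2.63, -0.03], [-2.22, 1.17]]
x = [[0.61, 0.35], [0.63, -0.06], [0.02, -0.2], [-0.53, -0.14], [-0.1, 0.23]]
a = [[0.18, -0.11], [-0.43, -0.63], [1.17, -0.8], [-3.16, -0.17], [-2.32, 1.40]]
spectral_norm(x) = 1.06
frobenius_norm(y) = 4.09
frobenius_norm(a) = 4.47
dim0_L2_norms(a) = [4.12, 1.74]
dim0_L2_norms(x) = [1.03, 0.49]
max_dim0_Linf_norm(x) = 0.63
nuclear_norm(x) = 1.48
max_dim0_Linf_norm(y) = 2.63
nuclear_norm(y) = 5.21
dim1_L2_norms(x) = [0.7, 0.63, 0.2, 0.55, 0.25]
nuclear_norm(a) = 5.71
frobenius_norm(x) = 1.14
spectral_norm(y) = 3.86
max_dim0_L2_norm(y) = 3.8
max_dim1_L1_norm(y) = 3.39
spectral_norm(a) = 4.21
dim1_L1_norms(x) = [0.96, 0.69, 0.22, 0.67, 0.33]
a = y + x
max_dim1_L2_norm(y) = 2.63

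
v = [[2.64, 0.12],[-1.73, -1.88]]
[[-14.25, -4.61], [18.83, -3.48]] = v@[[-5.16,-1.91], [-5.27,3.61]]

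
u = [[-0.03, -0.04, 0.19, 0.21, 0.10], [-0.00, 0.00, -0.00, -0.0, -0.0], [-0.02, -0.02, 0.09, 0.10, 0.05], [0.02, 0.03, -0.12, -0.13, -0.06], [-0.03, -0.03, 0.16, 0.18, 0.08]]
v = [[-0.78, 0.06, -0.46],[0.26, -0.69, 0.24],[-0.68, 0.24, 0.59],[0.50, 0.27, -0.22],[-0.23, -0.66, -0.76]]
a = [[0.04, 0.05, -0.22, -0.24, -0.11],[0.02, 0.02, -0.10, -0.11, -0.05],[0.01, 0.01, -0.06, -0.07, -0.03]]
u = v @ a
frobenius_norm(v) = 1.93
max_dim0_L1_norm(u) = 0.62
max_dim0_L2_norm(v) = 1.2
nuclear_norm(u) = 0.48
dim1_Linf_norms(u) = [0.21, 0.0, 0.1, 0.13, 0.18]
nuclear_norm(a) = 0.40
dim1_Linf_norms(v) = [0.78, 0.69, 0.68, 0.5, 0.76]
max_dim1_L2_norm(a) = 0.35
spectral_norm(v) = 1.24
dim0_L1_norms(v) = [2.45, 1.92, 2.27]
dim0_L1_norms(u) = [0.1, 0.12, 0.56, 0.62, 0.29]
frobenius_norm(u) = 0.47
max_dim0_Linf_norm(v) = 0.78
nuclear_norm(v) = 3.30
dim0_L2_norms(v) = [1.2, 1.02, 1.12]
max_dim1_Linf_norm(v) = 0.78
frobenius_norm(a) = 0.40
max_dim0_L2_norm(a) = 0.27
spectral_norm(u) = 0.47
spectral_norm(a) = 0.40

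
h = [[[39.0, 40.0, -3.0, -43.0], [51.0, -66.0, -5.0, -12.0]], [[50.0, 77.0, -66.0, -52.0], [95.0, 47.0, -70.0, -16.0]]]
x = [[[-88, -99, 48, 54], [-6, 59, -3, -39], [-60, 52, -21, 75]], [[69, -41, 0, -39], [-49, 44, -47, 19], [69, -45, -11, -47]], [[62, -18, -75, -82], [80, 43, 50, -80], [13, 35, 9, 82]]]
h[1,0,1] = 77.0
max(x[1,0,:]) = 69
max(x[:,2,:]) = 82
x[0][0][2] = 48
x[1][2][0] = 69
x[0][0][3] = 54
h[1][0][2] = -66.0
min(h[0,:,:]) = -66.0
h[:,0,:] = [[39.0, 40.0, -3.0, -43.0], [50.0, 77.0, -66.0, -52.0]]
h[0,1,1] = -66.0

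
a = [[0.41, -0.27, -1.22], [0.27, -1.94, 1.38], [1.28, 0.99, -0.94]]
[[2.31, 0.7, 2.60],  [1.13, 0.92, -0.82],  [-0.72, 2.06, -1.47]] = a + [[1.90, 0.97, 3.82], [0.86, 2.86, -2.20], [-2.0, 1.07, -0.53]]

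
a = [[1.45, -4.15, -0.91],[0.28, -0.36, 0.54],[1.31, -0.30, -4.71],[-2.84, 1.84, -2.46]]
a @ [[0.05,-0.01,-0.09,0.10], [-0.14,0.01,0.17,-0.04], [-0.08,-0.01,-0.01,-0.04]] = [[0.73, -0.05, -0.83, 0.35], [0.02, -0.01, -0.09, 0.02], [0.48, 0.03, -0.12, 0.33], [-0.2, 0.07, 0.59, -0.26]]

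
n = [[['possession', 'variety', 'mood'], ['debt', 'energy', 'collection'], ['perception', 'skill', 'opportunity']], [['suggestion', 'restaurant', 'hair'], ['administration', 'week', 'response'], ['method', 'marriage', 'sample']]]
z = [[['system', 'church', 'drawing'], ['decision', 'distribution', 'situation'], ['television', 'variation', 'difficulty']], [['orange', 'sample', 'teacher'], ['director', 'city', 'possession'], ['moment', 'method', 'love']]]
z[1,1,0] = 'director'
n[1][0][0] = 'suggestion'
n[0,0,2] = 'mood'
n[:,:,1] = [['variety', 'energy', 'skill'], ['restaurant', 'week', 'marriage']]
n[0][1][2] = 'collection'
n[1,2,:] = ['method', 'marriage', 'sample']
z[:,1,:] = [['decision', 'distribution', 'situation'], ['director', 'city', 'possession']]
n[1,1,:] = ['administration', 'week', 'response']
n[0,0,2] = 'mood'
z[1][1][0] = 'director'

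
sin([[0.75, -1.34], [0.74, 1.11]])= [[1.09, -0.94], [0.52, 1.34]]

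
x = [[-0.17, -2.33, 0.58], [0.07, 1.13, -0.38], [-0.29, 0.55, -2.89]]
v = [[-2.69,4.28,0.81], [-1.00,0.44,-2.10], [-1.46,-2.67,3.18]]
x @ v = [[1.94,  -3.30,  6.6],[-0.76,  1.81,  -3.52],[4.45,  6.72,  -10.58]]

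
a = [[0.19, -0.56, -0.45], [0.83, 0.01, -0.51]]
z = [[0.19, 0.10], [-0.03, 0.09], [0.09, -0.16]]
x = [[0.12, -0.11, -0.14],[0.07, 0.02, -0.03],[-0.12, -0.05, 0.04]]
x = z @ a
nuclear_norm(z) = 0.42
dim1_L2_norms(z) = [0.21, 0.09, 0.18]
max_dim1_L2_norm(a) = 0.97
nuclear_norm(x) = 0.36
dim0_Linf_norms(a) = [0.83, 0.56, 0.51]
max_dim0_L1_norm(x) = 0.31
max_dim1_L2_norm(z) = 0.21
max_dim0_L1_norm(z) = 0.35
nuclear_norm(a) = 1.65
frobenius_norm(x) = 0.27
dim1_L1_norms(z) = [0.29, 0.12, 0.25]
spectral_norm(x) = 0.24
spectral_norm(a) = 1.09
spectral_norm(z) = 0.22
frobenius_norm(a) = 1.23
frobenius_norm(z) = 0.30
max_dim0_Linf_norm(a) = 0.83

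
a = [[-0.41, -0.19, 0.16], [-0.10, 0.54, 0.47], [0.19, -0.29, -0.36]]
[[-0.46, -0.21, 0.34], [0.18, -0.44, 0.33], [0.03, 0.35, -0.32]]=a @ [[0.50, 0.74, -0.72], [0.89, -0.58, 0.11], [-0.53, -0.11, 0.42]]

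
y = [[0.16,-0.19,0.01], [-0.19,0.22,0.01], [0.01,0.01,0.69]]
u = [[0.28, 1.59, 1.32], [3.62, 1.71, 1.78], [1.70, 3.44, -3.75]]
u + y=[[0.44, 1.4, 1.33], [3.43, 1.93, 1.79], [1.71, 3.45, -3.06]]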